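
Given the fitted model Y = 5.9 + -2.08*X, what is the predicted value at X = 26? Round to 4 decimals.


Plug X = 26 into Y = 5.9 + -2.08*X:
Y = 5.9 + -54.0800 = -48.1800.

-48.1800


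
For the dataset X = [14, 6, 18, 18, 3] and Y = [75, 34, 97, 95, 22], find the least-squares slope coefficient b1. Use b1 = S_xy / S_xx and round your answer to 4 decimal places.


First compute the means: xbar = 11.8000, ybar = 64.6000.
Then S_xx = sum((xi - xbar)^2) = 192.8000.
S_xy = sum((xi - xbar)(yi - ybar)) = 964.6000.
b1 = S_xy / S_xx = 964.6000 / 192.8000 = 5.0031.

5.0031


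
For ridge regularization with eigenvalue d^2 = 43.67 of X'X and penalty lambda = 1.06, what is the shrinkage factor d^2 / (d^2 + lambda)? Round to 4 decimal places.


Compute the denominator: 43.67 + 1.06 = 44.7300.
Shrinkage factor = 43.67 / 44.7300 = 0.9763.

0.9763


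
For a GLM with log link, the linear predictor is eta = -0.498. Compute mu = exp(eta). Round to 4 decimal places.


Apply the inverse link:
mu = e^-0.498 = 0.6077.

0.6077


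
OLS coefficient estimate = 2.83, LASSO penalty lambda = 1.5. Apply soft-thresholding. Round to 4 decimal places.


Absolute value: |2.83| = 2.83.
Compare to lambda = 1.5.
Since |beta| > lambda, coefficient = sign(beta)*(|beta| - lambda) = 1.3300.

1.3300


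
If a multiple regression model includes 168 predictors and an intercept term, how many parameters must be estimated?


Total coefficients = number of predictors + 1 (for the intercept).
= 168 + 1 = 169.

169


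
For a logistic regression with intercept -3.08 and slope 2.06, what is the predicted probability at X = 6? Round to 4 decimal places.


z = -3.08 + 2.06 * 6 = 9.2800.
Sigmoid: P = 1 / (1 + exp(-9.2800)) = 0.9999.

0.9999


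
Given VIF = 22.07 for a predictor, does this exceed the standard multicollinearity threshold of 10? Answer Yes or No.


Compare VIF = 22.07 to the threshold of 10.
22.07 >= 10, so the answer is Yes.

Yes


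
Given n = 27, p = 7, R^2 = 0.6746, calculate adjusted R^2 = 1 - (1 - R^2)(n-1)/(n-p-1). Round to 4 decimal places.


Adjusted R^2 = 1 - (1 - R^2) * (n-1)/(n-p-1).
(1 - R^2) = 0.3254.
(n-1)/(n-p-1) = 26/19.
(1 - R^2) * (n-1) = 0.3254 * 26 = 8.4604.
Divide by (n-p-1): 8.4604 / 19 = 0.4453.
Adj R^2 = 1 - 0.4453 = 0.5547.

0.5547


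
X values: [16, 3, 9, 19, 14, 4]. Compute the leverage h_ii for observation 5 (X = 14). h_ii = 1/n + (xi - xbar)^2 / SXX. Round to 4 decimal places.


Compute xbar = 10.8333 with n = 6 observations.
SXX = 214.8333.
Leverage = 1/6 + (14 - 10.8333)^2/214.8333 = 0.2133.

0.2133


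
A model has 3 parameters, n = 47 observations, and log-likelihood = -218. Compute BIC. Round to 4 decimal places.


k * ln(n) = 3 * ln(47) = 3 * 3.850148 = 11.550444.
-2 * loglik = -2 * (-218) = 436.
BIC = 11.550444 + 436 = 447.550444, which rounds to 447.5504.

447.5504


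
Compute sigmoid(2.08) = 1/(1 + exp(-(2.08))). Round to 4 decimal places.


First, exp(-2.0800) = 0.1249.
Then sigma(z) = 1/(1 + 0.1249) = 0.8889.

0.8889


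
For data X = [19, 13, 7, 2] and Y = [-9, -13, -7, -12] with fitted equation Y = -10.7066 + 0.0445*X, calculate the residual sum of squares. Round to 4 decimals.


For each point, residual = actual - predicted.
Residuals: [0.8611, -2.8719, 3.3951, -1.3824].
Sum of squared residuals = 22.4270.

22.4270


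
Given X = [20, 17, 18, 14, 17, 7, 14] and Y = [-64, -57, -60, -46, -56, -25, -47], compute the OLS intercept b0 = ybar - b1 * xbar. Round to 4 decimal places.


First find the slope: b1 = -3.0864.
Means: xbar = 15.2857, ybar = -50.7143.
b0 = ybar - b1 * xbar = -50.7143 - -3.0864 * 15.2857 = -3.5359.

-3.5359


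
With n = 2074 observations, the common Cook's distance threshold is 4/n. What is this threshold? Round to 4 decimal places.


The threshold is 4/n.
4/2074 = 0.0019.

0.0019


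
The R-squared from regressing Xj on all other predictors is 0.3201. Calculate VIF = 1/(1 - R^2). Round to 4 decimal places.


VIF = 1 / (1 - 0.3201).
= 1 / 0.6799 = 1.4708.

1.4708


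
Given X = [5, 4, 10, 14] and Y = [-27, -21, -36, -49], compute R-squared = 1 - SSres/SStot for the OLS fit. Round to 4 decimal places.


The fitted line is Y = -11.8764 + -2.5907*X.
SSres = 10.1544, SStot = 444.7500.
R^2 = 1 - SSres/SStot = 0.9772.

0.9772


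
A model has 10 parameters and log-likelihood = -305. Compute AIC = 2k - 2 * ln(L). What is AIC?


Compute:
2k = 2*10 = 20.
-2*loglik = -2*(-305) = 610.
AIC = 20 + 610 = 630.

630


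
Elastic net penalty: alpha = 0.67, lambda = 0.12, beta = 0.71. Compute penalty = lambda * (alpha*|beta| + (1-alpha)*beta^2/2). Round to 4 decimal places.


Compute:
L1 = 0.67 * 0.71 = 0.4757.
L2 = 0.33 * 0.71^2 / 2 = 0.0832.
Penalty = 0.12 * (0.4757 + 0.0832) = 0.0671.

0.0671


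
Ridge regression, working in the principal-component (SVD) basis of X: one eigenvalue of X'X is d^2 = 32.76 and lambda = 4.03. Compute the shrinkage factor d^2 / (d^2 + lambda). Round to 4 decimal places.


Compute the denominator: 32.76 + 4.03 = 36.7900.
Shrinkage factor = 32.76 / 36.7900 = 0.8905.

0.8905


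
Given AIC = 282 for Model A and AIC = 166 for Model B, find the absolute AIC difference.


Absolute difference = |282 - 166| = 116.
The model with lower AIC (B) is preferred.

116


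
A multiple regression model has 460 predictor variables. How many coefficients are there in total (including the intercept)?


Each predictor gets one coefficient, plus one intercept.
Total parameters = 460 + 1 = 461.

461


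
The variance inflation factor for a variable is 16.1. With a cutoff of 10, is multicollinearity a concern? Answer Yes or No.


Check: VIF = 16.1 vs threshold = 10.
Since 16.1 >= 10, the answer is Yes.

Yes


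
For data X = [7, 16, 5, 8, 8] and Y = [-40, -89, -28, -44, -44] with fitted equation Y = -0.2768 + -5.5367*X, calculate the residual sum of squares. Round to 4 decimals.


Compute predicted values, then residuals = yi - yhat_i.
Residuals: [-0.9663, -0.1360, -0.0397, 0.5704, 0.5704].
SSres = sum(residual^2) = 1.6045.

1.6045


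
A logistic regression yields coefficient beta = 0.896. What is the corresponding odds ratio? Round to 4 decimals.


The odds ratio is computed as:
OR = e^(0.896) = 2.4498.

2.4498


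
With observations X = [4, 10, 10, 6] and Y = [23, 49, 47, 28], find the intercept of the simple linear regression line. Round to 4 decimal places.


The slope is b1 = 4.3519.
Sample means are xbar = 7.5000 and ybar = 36.7500.
Intercept: b0 = 36.7500 - (4.3519)(7.5000) = 4.1111.

4.1111


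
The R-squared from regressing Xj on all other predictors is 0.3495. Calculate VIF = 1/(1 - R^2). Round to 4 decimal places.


VIF = 1 / (1 - 0.3495).
= 1 / 0.6505 = 1.5373.

1.5373


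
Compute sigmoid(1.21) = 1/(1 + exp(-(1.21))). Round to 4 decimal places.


exp(-1.2100) = 0.2982.
1 + exp(-z) = 1.2982.
sigmoid = 1/1.2982 = 0.7703.

0.7703


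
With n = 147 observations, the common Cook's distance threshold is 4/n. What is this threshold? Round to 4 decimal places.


The threshold is 4/n.
4/147 = 0.0272.

0.0272


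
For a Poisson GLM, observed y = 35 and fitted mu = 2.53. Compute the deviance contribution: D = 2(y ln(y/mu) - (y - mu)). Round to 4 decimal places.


Compute y*ln(y/mu) = 35*ln(35/2.53) = 35*2.627129 = 91.949515.
y - mu = 32.47.
D = 2*(91.949515 - (32.47)) = 118.959030, which rounds to 118.9590.

118.9590


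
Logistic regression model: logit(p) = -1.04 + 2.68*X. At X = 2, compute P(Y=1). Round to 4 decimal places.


Compute z = -1.04 + (2.68)(2) = 4.3200.
exp(-z) = 0.0133.
P = 1/(1 + 0.0133) = 0.9869.

0.9869


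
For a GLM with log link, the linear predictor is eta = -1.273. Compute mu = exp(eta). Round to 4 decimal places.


Apply the inverse link:
mu = e^-1.273 = 0.2800.

0.2800


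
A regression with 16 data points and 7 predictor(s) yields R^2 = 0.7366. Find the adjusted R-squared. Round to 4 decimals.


Adjusted R^2 = 1 - (1 - R^2) * (n-1)/(n-p-1).
(1 - R^2) = 0.2634.
(n-1)/(n-p-1) = 15/8.
(1 - R^2) * (n-1) = 0.2634 * 15 = 3.9510.
Divide by (n-p-1): 3.9510 / 8 = 0.4939.
Adj R^2 = 1 - 0.4939 = 0.5061.

0.5061


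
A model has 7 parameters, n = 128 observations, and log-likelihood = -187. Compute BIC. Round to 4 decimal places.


k * ln(n) = 7 * ln(128) = 7 * 4.852030 = 33.964210.
-2 * loglik = -2 * (-187) = 374.
BIC = 33.964210 + 374 = 407.964210, which rounds to 407.9642.

407.9642


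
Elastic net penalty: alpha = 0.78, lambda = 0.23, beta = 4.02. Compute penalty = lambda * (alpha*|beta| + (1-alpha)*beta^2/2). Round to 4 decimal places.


L1 component = 0.78 * |4.02| = 3.1356.
L2 component = 0.22 * 4.02^2 / 2 = 1.7776.
Penalty = 0.23 * (3.1356 + 1.7776) = 0.23 * 4.9132 = 1.1300.

1.1300


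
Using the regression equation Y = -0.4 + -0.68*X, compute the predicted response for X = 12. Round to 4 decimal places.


Predicted value:
Y = -0.4 + (-0.68)(12) = -0.4 + -8.1600 = -8.5600.

-8.5600


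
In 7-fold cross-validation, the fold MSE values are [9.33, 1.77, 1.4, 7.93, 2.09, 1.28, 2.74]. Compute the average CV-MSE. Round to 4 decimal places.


Total MSE across folds = 26.5400.
CV-MSE = 26.5400/7 = 3.7914.

3.7914


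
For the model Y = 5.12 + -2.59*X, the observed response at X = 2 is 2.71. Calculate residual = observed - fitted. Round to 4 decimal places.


Fitted value at X = 2 is yhat = 5.12 + -2.59*2 = -0.0600.
Residual = 2.71 - -0.0600 = 2.7700.

2.7700


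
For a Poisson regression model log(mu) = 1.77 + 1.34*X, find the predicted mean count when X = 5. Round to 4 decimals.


Linear predictor: eta = 1.77 + (1.34)(5) = 8.4700.
Expected count: mu = exp(8.4700) = 4769.5155.

4769.5155


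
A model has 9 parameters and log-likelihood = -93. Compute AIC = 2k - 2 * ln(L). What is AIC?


AIC = 2k - 2*loglik = 2(9) - 2(-93).
= 18 + 186 = 204.

204


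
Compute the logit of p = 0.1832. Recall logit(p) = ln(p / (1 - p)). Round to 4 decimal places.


Compute the odds: 0.1832/0.8168 = 0.2243.
Take the natural log: ln(0.2243) = -1.4948.

-1.4948


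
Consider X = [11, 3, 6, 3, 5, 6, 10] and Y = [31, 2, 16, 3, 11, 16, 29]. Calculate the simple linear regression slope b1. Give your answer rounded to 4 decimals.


Calculate xbar = 6.2857, ybar = 15.4286.
S_xx = 59.4286, S_xy = 214.1429.
Using b1 = S_xy / S_xx = 214.1429 / 59.4286, we get b1 = 3.6034.

3.6034


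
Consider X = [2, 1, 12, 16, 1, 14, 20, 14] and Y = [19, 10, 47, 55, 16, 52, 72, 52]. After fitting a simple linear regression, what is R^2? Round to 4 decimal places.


The fitted line is Y = 10.8775 + 2.9497*X.
SSres = 38.8700, SStot = 3501.8750.
R^2 = 1 - SSres/SStot = 0.9889.

0.9889


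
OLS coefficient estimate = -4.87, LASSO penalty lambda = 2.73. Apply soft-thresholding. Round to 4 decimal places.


|beta_OLS| = 4.87.
lambda = 2.73.
Since |beta| > lambda, coefficient = sign(beta)*(|beta| - lambda) = -2.1400.
Result = -2.1400.

-2.1400


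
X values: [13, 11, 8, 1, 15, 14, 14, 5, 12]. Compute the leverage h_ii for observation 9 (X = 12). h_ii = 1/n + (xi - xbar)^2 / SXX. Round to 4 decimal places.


Mean of X: xbar = 10.3333.
SXX = 180.0000.
For X = 12: h = 1/9 + (12 - 10.3333)^2/180.0000 = 0.1265.

0.1265


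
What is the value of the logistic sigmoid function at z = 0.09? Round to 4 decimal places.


exp(-0.0900) = 0.9139.
1 + exp(-z) = 1.9139.
sigmoid = 1/1.9139 = 0.5225.

0.5225


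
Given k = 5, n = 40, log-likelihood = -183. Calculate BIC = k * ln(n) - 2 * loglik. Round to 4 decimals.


Compute k*ln(n) = 5*ln(40) = 5*3.688879 = 18.444395.
Then -2*loglik = 366.
BIC = 18.444395 + 366 = 384.444395, which rounds to 384.4444.

384.4444


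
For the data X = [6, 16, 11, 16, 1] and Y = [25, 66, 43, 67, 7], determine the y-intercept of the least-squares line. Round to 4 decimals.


Compute b1 = 3.9882 from the OLS formula.
With xbar = 10.0000 and ybar = 41.6000, the intercept is:
b0 = 41.6000 - 3.9882 * 10.0000 = 1.7176.

1.7176


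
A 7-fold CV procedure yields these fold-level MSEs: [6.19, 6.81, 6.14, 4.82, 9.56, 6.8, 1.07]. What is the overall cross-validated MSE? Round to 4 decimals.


Sum of fold MSEs = 41.3900.
Average = 41.3900 / 7 = 5.9129.

5.9129


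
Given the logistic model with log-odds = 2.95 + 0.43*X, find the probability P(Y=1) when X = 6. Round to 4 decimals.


z = 2.95 + 0.43 * 6 = 5.5300.
Sigmoid: P = 1 / (1 + exp(-5.5300)) = 0.9960.

0.9960


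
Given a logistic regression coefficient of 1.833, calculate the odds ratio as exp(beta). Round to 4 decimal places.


exp(1.833) = 6.2526.
So the odds ratio is 6.2526.

6.2526


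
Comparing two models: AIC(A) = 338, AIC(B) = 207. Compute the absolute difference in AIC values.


Compute |338 - 207| = 131.
Model B has the smaller AIC.

131


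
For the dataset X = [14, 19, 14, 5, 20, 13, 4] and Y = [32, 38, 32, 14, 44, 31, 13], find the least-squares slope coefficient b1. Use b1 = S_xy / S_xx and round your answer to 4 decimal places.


Calculate xbar = 12.7143, ybar = 29.1429.
S_xx = 231.4286, S_xy = 429.2857.
Using b1 = S_xy / S_xx = 429.2857 / 231.4286, we get b1 = 1.8549.

1.8549


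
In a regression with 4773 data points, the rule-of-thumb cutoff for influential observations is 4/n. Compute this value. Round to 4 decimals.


The threshold is 4/n.
4/4773 = 0.0008.

0.0008


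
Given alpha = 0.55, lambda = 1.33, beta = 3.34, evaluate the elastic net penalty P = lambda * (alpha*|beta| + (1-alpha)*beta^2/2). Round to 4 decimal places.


alpha * |beta| = 0.55 * 3.34 = 1.8370.
(1-alpha) * beta^2/2 = 0.45 * 11.1556/2 = 2.5100.
Total = 1.33 * (1.8370 + 2.5100) = 5.7815.

5.7815


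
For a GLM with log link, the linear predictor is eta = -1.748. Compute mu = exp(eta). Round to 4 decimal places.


The inverse log link gives:
mu = exp(-1.748) = 0.1741.

0.1741


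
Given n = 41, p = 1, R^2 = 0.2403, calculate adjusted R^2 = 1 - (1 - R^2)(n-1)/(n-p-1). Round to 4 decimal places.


Adjusted R^2 = 1 - (1 - R^2) * (n-1)/(n-p-1).
(1 - R^2) = 0.7597.
(n-1)/(n-p-1) = 40/39.
(1 - R^2) * (n-1) = 0.7597 * 40 = 30.3880.
Divide by (n-p-1): 30.3880 / 39 = 0.7792.
Adj R^2 = 1 - 0.7792 = 0.2208.

0.2208


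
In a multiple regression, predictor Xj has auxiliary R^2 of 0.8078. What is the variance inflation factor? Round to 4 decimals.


VIF = 1 / (1 - 0.8078).
= 1 / 0.1922 = 5.2029.

5.2029


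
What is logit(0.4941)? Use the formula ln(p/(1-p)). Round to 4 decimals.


Compute the odds: 0.4941/0.5059 = 0.9767.
Take the natural log: ln(0.9767) = -0.0236.

-0.0236


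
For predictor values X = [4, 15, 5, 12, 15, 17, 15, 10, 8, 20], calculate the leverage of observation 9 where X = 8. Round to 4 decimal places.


Mean of X: xbar = 12.1000.
SXX = 248.9000.
For X = 8: h = 1/10 + (8 - 12.1000)^2/248.9000 = 0.1675.

0.1675


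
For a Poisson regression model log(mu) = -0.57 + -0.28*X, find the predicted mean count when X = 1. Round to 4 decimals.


Compute eta = -0.57 + -0.28 * 1 = -0.8500.
Apply inverse link: mu = e^-0.8500 = 0.4274.

0.4274


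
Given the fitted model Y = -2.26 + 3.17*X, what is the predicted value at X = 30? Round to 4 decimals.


Plug X = 30 into Y = -2.26 + 3.17*X:
Y = -2.26 + 95.1000 = 92.8400.

92.8400


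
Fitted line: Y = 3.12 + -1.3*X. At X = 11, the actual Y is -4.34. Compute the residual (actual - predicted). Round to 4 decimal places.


Fitted value at X = 11 is yhat = 3.12 + -1.3*11 = -11.1800.
Residual = -4.34 - -11.1800 = 6.8400.

6.8400


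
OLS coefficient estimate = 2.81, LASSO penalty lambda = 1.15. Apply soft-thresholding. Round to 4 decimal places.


Check: |2.81| = 2.81 vs lambda = 1.15.
Since |beta| > lambda, coefficient = sign(beta)*(|beta| - lambda) = 1.6600.
Soft-thresholded coefficient = 1.6600.

1.6600


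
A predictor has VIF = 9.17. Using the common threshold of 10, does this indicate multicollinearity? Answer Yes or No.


The threshold is 10.
VIF = 9.17 is < 10.
Multicollinearity indication: No.

No


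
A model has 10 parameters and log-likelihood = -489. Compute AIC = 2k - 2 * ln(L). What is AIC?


AIC = 2k - 2*loglik = 2(10) - 2(-489).
= 20 + 978 = 998.

998


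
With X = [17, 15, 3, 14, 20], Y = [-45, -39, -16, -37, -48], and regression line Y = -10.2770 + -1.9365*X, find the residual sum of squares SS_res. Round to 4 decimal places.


Predicted values from Y = -10.2770 + -1.9365*X.
Residuals: [-1.8025, 0.3245, 0.0865, 0.3880, 1.0070].
SSres = 4.5264.

4.5264


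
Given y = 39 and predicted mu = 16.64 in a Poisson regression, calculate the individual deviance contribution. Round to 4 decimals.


Compute y*ln(y/mu) = 39*ln(39/16.64) = 39*0.851752 = 33.218328.
y - mu = 22.36.
D = 2*(33.218328 - (22.36)) = 21.716656, which rounds to 21.7167.

21.7167


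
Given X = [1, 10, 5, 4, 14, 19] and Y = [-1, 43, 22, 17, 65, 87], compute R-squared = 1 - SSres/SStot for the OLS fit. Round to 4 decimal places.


After computing the OLS fit (b0=-3.7134, b1=4.8166):
SSres = 13.5697, SStot = 5368.8333.
R^2 = 1 - 13.5697/5368.8333 = 0.9975.

0.9975


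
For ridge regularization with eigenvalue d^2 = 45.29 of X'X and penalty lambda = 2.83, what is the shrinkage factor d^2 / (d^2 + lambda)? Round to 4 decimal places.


Compute the denominator: 45.29 + 2.83 = 48.1200.
Shrinkage factor = 45.29 / 48.1200 = 0.9412.

0.9412


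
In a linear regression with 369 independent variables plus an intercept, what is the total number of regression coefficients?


Including the intercept, the model has 369 predictor coefficients + 1 intercept.
Total = 370.

370


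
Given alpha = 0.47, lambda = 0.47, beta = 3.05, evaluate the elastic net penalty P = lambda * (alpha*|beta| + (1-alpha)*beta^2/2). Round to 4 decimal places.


L1 component = 0.47 * |3.05| = 1.4335.
L2 component = 0.53 * 3.05^2 / 2 = 2.4652.
Penalty = 0.47 * (1.4335 + 2.4652) = 0.47 * 3.8987 = 1.8324.

1.8324


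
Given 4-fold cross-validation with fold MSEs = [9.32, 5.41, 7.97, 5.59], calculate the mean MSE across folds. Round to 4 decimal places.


Total MSE across folds = 28.2900.
CV-MSE = 28.2900/4 = 7.0725.

7.0725


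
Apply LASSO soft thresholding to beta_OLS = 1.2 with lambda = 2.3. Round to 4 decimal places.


|beta_OLS| = 1.2.
lambda = 2.3.
Since |beta| <= lambda, the coefficient is set to 0.
Result = 0.0000.

0.0000


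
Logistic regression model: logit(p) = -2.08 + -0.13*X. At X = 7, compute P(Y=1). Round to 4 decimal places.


z = -2.08 + -0.13 * 7 = -2.9900.
Sigmoid: P = 1 / (1 + exp(2.9900)) = 0.0479.

0.0479


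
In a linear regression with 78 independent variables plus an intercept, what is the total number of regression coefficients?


Including the intercept, the model has 78 predictor coefficients + 1 intercept.
Total = 79.

79


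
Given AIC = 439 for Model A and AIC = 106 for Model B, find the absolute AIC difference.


Absolute difference = |439 - 106| = 333.
The model with lower AIC (B) is preferred.

333


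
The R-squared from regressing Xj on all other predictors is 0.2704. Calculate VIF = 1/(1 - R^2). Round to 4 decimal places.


Denominator: 1 - 0.2704 = 0.7296.
VIF = 1 / 0.7296 = 1.3706.

1.3706


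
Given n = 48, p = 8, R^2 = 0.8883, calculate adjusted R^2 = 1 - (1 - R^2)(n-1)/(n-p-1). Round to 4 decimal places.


Using the formula:
(1 - 0.8883) = 0.1117.
Multiply by 47/39: 0.1117 * 47 = 5.2499, then 5.2499 / 39 = 0.1346.
Adj R^2 = 1 - 0.1346 = 0.8654.

0.8654


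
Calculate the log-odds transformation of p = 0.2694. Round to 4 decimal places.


The odds are p/(1-p) = 0.2694 / 0.7306 = 0.3687.
logit(p) = ln(0.3687) = -0.9977.

-0.9977


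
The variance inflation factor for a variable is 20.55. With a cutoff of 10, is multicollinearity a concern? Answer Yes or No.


Compare VIF = 20.55 to the threshold of 10.
20.55 >= 10, so the answer is Yes.

Yes


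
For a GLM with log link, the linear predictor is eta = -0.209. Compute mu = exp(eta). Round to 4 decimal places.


mu = exp(eta) = exp(-0.209).
= 0.8114.

0.8114


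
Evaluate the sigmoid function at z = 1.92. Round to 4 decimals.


Compute exp(-1.9200) = 0.1466.
Sigmoid = 1 / (1 + 0.1466) = 1 / 1.1466 = 0.8721.

0.8721


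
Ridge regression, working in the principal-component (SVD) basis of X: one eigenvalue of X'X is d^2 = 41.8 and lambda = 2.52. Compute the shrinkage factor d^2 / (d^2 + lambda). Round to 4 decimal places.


Denominator = d^2 + lambda = 41.8 + 2.52 = 44.3200.
Shrinkage = 41.8 / 44.3200 = 0.9431.

0.9431


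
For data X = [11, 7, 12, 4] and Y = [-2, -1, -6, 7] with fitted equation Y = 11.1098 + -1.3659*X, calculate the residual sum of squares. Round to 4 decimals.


Predicted values from Y = 11.1098 + -1.3659*X.
Residuals: [1.9151, -2.5485, -0.7190, 1.3538].
SSres = 12.5122.

12.5122


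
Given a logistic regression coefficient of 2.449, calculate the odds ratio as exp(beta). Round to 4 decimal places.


The odds ratio is computed as:
OR = e^(2.449) = 11.5768.

11.5768


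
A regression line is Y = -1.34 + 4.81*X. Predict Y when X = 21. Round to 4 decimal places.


Predicted value:
Y = -1.34 + (4.81)(21) = -1.34 + 101.0100 = 99.6700.

99.6700


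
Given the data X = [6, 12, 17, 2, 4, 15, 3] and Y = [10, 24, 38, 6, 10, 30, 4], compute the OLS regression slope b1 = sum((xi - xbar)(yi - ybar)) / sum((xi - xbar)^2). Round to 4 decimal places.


The sample means are xbar = 8.4286 and ybar = 17.4286.
Compute S_xx = 225.7143 and S_xy = 479.7143.
Slope b1 = S_xy / S_xx = 479.7143 / 225.7143 = 2.1253.

2.1253


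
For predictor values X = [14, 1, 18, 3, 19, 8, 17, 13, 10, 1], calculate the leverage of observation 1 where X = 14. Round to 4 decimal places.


Compute xbar = 10.4000 with n = 10 observations.
SXX = 432.4000.
Leverage = 1/10 + (14 - 10.4000)^2/432.4000 = 0.1300.

0.1300


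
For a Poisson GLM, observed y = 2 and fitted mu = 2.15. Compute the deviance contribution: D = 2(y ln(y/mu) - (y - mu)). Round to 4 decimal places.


Compute y*ln(y/mu) = 2*ln(2/2.15) = 2*-0.072321 = -0.144642.
y - mu = -0.15.
D = 2*(-0.144642 - (-0.15)) = 0.010716, which rounds to 0.0107.

0.0107


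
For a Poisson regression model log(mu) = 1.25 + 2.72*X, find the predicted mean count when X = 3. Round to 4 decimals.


Compute eta = 1.25 + 2.72 * 3 = 9.4100.
Apply inverse link: mu = e^9.4100 = 12209.8710.

12209.8710


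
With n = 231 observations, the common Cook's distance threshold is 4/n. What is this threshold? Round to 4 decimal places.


Using the rule of thumb:
Threshold = 4 / 231 = 0.0173.

0.0173


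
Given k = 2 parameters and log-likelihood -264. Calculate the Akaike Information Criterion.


AIC = 2k - 2*loglik = 2(2) - 2(-264).
= 4 + 528 = 532.

532


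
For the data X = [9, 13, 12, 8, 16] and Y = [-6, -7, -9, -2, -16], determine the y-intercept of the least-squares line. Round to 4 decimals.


First find the slope: b1 = -1.4806.
Means: xbar = 11.6000, ybar = -8.0000.
b0 = ybar - b1 * xbar = -8.0000 - -1.4806 * 11.6000 = 9.1748.

9.1748


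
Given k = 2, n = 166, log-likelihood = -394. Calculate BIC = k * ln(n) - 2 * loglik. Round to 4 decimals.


Compute k*ln(n) = 2*ln(166) = 2*5.111988 = 10.223976.
Then -2*loglik = 788.
BIC = 10.223976 + 788 = 798.223976, which rounds to 798.2240.

798.2240


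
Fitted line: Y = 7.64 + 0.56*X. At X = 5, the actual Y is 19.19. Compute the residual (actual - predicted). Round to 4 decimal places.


Fitted value at X = 5 is yhat = 7.64 + 0.56*5 = 10.4400.
Residual = 19.19 - 10.4400 = 8.7500.

8.7500


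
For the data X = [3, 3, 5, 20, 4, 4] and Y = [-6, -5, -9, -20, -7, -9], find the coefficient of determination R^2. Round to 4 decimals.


The fitted line is Y = -4.1099 + -0.8036*X.
SSres = 6.2904, SStot = 149.3333.
R^2 = 1 - SSres/SStot = 0.9579.

0.9579


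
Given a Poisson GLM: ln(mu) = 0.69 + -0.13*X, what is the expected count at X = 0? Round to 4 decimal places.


Compute eta = 0.69 + -0.13 * 0 = 0.6900.
Apply inverse link: mu = e^0.6900 = 1.9937.

1.9937


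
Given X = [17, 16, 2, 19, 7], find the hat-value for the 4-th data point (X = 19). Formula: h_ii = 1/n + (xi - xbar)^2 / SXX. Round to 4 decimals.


Compute xbar = 12.2000 with n = 5 observations.
SXX = 214.8000.
Leverage = 1/5 + (19 - 12.2000)^2/214.8000 = 0.4153.

0.4153


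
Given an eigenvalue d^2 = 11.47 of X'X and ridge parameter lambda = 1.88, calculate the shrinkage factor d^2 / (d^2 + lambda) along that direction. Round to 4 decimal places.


Compute the denominator: 11.47 + 1.88 = 13.3500.
Shrinkage factor = 11.47 / 13.3500 = 0.8592.

0.8592


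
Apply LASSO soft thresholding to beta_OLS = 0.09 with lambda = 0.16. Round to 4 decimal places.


|beta_OLS| = 0.09.
lambda = 0.16.
Since |beta| <= lambda, the coefficient is set to 0.
Result = 0.0000.

0.0000


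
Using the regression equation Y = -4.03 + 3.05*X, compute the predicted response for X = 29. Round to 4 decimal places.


Plug X = 29 into Y = -4.03 + 3.05*X:
Y = -4.03 + 88.4500 = 84.4200.

84.4200


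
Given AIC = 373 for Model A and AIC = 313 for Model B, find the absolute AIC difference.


Compute |373 - 313| = 60.
Model B has the smaller AIC.

60


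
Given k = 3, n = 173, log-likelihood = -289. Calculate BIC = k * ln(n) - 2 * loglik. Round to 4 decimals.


k * ln(n) = 3 * ln(173) = 3 * 5.153292 = 15.459876.
-2 * loglik = -2 * (-289) = 578.
BIC = 15.459876 + 578 = 593.459876, which rounds to 593.4599.

593.4599


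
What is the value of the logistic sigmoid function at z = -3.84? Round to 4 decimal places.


Compute exp(3.8400) = 46.5255.
Sigmoid = 1 / (1 + 46.5255) = 1 / 47.5255 = 0.0210.

0.0210


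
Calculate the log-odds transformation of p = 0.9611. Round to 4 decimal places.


The odds are p/(1-p) = 0.9611 / 0.0389 = 24.7069.
logit(p) = ln(24.7069) = 3.2071.

3.2071


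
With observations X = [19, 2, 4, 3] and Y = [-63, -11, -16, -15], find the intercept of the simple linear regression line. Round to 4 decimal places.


The slope is b1 = -3.0567.
Sample means are xbar = 7.0000 and ybar = -26.2500.
Intercept: b0 = -26.2500 - (-3.0567)(7.0000) = -4.8531.

-4.8531


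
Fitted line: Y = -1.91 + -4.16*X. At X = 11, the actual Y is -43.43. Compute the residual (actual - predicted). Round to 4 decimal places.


Fitted value at X = 11 is yhat = -1.91 + -4.16*11 = -47.6700.
Residual = -43.43 - -47.6700 = 4.2400.

4.2400


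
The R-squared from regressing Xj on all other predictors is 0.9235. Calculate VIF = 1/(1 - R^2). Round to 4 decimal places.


Using VIF = 1/(1 - R^2_j):
1 - 0.9235 = 0.0765.
VIF = 13.0719.

13.0719


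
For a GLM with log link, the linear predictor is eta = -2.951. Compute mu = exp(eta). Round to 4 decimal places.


mu = exp(eta) = exp(-2.951).
= 0.0523.

0.0523


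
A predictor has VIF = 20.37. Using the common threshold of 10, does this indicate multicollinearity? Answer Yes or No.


Compare VIF = 20.37 to the threshold of 10.
20.37 >= 10, so the answer is Yes.

Yes


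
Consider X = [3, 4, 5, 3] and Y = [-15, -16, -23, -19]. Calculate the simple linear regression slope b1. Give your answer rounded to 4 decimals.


First compute the means: xbar = 3.7500, ybar = -18.2500.
Then S_xx = sum((xi - xbar)^2) = 2.7500.
S_xy = sum((xi - xbar)(yi - ybar)) = -7.2500.
b1 = S_xy / S_xx = -7.2500 / 2.7500 = -2.6364.

-2.6364


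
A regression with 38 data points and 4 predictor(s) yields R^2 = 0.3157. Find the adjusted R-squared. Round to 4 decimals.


Adjusted R^2 = 1 - (1 - R^2) * (n-1)/(n-p-1).
(1 - R^2) = 0.6843.
(n-1)/(n-p-1) = 37/33.
(1 - R^2) * (n-1) = 0.6843 * 37 = 25.3191.
Divide by (n-p-1): 25.3191 / 33 = 0.7672.
Adj R^2 = 1 - 0.7672 = 0.2328.

0.2328


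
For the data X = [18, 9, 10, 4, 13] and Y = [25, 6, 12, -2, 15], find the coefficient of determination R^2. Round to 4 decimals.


After computing the OLS fit (b0=-9.6517, b1=1.9307):
SSres = 8.6873, SStot = 406.8000.
R^2 = 1 - 8.6873/406.8000 = 0.9786.

0.9786


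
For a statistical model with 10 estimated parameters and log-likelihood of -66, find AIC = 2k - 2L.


Compute:
2k = 2*10 = 20.
-2*loglik = -2*(-66) = 132.
AIC = 20 + 132 = 152.

152


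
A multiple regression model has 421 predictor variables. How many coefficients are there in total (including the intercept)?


Including the intercept, the model has 421 predictor coefficients + 1 intercept.
Total = 422.

422


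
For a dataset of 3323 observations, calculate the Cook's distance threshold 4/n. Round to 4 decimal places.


The threshold is 4/n.
4/3323 = 0.0012.

0.0012


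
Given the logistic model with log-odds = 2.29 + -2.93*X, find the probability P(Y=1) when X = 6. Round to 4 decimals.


Compute z = 2.29 + (-2.93)(6) = -15.2900.
exp(-z) = 4368804.6754.
P = 1/(1 + 4368804.6754) = 0.0000.

0.0000


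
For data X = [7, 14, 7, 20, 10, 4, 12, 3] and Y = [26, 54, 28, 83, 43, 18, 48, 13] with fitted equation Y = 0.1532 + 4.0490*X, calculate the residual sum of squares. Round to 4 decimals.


Predicted values from Y = 0.1532 + 4.0490*X.
Residuals: [-2.4962, -2.8392, -0.4962, 1.8668, 2.3568, 1.6508, -0.7412, 0.6998].
SSres = 27.3420.

27.3420


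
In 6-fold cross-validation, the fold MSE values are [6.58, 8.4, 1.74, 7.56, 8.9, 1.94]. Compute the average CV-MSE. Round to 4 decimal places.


Total MSE across folds = 35.1200.
CV-MSE = 35.1200/6 = 5.8533.

5.8533


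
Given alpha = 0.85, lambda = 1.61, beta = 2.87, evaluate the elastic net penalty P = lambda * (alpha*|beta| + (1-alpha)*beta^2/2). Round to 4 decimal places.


L1 component = 0.85 * |2.87| = 2.4395.
L2 component = 0.15 * 2.87^2 / 2 = 0.6178.
Penalty = 1.61 * (2.4395 + 0.6178) = 1.61 * 3.0573 = 4.9222.

4.9222


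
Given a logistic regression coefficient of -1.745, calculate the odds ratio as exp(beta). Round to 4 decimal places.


The odds ratio is computed as:
OR = e^(-1.745) = 0.1746.

0.1746


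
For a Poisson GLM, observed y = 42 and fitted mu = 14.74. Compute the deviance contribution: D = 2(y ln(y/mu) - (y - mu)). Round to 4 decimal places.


y/mu = 42/14.74 = 2.849389 (approx.), and ln(42/14.74) = 1.047105.
y * ln(y/mu) = 42 * 1.047105 = 43.978410.
y - mu = 27.26.
D = 2 * (43.978410 - 27.26) = 33.436820, which rounds to 33.4368.

33.4368


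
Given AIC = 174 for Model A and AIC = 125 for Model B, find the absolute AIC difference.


Compute |174 - 125| = 49.
Model B has the smaller AIC.

49


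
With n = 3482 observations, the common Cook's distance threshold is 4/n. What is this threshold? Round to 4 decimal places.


Cook's distance cutoff = 4/n = 4/3482.
= 0.0011.

0.0011


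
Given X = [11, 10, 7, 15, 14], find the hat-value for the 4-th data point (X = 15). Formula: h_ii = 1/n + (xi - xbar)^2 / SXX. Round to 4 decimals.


Mean of X: xbar = 11.4000.
SXX = 41.2000.
For X = 15: h = 1/5 + (15 - 11.4000)^2/41.2000 = 0.5146.

0.5146


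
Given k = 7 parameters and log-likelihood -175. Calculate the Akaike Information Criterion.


AIC = 2*7 - 2*(-175).
= 14 + 350 = 364.

364


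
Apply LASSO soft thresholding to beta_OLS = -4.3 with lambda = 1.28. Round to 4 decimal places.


Check: |-4.3| = 4.3 vs lambda = 1.28.
Since |beta| > lambda, coefficient = sign(beta)*(|beta| - lambda) = -3.0200.
Soft-thresholded coefficient = -3.0200.

-3.0200


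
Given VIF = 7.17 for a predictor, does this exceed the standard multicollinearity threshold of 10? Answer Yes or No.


The threshold is 10.
VIF = 7.17 is < 10.
Multicollinearity indication: No.

No


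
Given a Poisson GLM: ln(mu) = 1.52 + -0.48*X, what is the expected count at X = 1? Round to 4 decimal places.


Linear predictor: eta = 1.52 + (-0.48)(1) = 1.0400.
Expected count: mu = exp(1.0400) = 2.8292.

2.8292


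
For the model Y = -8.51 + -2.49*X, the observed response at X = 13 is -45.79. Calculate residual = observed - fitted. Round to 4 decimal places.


Fitted value at X = 13 is yhat = -8.51 + -2.49*13 = -40.8800.
Residual = -45.79 - -40.8800 = -4.9100.

-4.9100


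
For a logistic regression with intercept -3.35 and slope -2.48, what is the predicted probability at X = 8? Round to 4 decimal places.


z = -3.35 + -2.48 * 8 = -23.1900.
Sigmoid: P = 1 / (1 + exp(23.1900)) = 0.0000.

0.0000


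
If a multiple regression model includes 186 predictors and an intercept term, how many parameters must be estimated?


Each predictor gets one coefficient, plus one intercept.
Total parameters = 186 + 1 = 187.

187


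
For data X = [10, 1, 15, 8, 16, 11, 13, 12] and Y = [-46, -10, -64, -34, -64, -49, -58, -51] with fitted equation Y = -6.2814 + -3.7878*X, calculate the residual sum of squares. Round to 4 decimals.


For each point, residual = actual - predicted.
Residuals: [-1.8406, 0.0692, -0.9016, 2.5838, 2.8862, -1.0528, -2.4772, 0.7350].
Sum of squared residuals = 26.9968.

26.9968


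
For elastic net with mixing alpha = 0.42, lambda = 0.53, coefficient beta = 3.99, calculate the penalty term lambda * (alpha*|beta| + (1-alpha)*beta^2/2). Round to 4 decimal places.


L1 component = 0.42 * |3.99| = 1.6758.
L2 component = 0.58 * 3.99^2 / 2 = 4.6168.
Penalty = 0.53 * (1.6758 + 4.6168) = 0.53 * 6.2926 = 3.3351.

3.3351


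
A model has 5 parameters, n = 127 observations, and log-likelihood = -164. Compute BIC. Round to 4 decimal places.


k * ln(n) = 5 * ln(127) = 5 * 4.844187 = 24.220935.
-2 * loglik = -2 * (-164) = 328.
BIC = 24.220935 + 328 = 352.220935, which rounds to 352.2209.

352.2209


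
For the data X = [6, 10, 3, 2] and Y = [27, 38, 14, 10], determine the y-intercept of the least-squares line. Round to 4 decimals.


The slope is b1 = 3.5290.
Sample means are xbar = 5.2500 and ybar = 22.2500.
Intercept: b0 = 22.2500 - (3.5290)(5.2500) = 3.7226.

3.7226


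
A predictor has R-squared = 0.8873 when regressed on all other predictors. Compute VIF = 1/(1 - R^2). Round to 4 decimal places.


Denominator: 1 - 0.8873 = 0.1127.
VIF = 1 / 0.1127 = 8.8731.

8.8731


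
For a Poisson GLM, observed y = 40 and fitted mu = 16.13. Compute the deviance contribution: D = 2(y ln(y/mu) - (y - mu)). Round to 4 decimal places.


y/mu = 40/16.13 = 2.479851 (approx.), and ln(40/16.13) = 0.908199.
y * ln(y/mu) = 40 * 0.908199 = 36.327960.
y - mu = 23.87.
D = 2 * (36.327960 - 23.87) = 24.915920, which rounds to 24.9159.

24.9159


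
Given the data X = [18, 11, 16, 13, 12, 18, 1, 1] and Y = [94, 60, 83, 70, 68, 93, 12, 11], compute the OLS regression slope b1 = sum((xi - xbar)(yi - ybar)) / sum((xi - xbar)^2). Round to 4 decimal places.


The sample means are xbar = 11.2500 and ybar = 61.3750.
Compute S_xx = 327.5000 and S_xy = 1579.2500.
Slope b1 = S_xy / S_xx = 1579.2500 / 327.5000 = 4.8221.

4.8221


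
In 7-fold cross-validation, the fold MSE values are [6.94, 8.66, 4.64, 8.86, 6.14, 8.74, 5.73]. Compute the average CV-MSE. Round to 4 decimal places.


Total MSE across folds = 49.7100.
CV-MSE = 49.7100/7 = 7.1014.

7.1014


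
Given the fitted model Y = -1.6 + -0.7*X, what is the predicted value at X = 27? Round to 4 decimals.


Substitute X = 27 into the equation:
Y = -1.6 + -0.7 * 27 = -1.6 + -18.9000 = -20.5000.

-20.5000


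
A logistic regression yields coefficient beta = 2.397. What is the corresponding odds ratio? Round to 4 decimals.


The odds ratio is computed as:
OR = e^(2.397) = 10.9902.

10.9902


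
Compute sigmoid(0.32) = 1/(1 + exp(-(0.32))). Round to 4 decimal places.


Compute exp(-0.3200) = 0.7261.
Sigmoid = 1 / (1 + 0.7261) = 1 / 1.7261 = 0.5793.

0.5793


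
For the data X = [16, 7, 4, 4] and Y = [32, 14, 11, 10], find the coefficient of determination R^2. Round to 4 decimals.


Fit the OLS line: b0 = 2.7519, b1 = 1.8062.
SSres = 3.1163.
SStot = 318.7500.
R^2 = 1 - 3.1163/318.7500 = 0.9902.

0.9902


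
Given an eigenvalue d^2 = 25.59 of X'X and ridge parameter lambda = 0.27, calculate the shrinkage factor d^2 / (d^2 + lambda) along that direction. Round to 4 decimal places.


Compute the denominator: 25.59 + 0.27 = 25.8600.
Shrinkage factor = 25.59 / 25.8600 = 0.9896.

0.9896


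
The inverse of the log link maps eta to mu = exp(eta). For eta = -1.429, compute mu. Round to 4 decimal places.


The inverse log link gives:
mu = exp(-1.429) = 0.2395.

0.2395


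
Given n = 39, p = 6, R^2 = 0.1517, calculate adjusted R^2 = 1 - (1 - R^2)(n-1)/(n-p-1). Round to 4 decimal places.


Using the formula:
(1 - 0.1517) = 0.8483.
Multiply by 38/32: 0.8483 * 38 = 32.2354, then 32.2354 / 32 = 1.0074.
Adj R^2 = 1 - 1.0074 = -0.0074.

-0.0074


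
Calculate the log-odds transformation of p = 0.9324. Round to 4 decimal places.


Compute the odds: 0.9324/0.0676 = 13.7929.
Take the natural log: ln(13.7929) = 2.6242.

2.6242


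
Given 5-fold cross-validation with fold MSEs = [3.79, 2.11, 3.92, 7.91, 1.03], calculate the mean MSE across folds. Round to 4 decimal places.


Total MSE across folds = 18.7600.
CV-MSE = 18.7600/5 = 3.7520.

3.7520


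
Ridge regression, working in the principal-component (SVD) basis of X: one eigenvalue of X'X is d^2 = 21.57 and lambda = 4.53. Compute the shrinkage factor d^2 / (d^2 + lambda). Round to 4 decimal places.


Compute the denominator: 21.57 + 4.53 = 26.1000.
Shrinkage factor = 21.57 / 26.1000 = 0.8264.

0.8264


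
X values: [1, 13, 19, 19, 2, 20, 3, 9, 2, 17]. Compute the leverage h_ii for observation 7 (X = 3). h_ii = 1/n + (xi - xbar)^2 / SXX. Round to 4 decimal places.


Compute xbar = 10.5000 with n = 10 observations.
SXX = 576.5000.
Leverage = 1/10 + (3 - 10.5000)^2/576.5000 = 0.1976.

0.1976


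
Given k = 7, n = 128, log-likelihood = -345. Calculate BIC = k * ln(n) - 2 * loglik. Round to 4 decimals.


ln(128) = 4.852030.
k * ln(n) = 7 * 4.852030 = 33.964210.
-2L = 690.
BIC = 33.964210 + 690 = 723.964210, which rounds to 723.9642.

723.9642


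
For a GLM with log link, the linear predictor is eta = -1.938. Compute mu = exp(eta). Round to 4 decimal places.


The inverse log link gives:
mu = exp(-1.938) = 0.1440.

0.1440


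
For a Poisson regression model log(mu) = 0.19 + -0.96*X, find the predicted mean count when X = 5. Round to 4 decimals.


Compute eta = 0.19 + -0.96 * 5 = -4.6100.
Apply inverse link: mu = e^-4.6100 = 0.0100.

0.0100


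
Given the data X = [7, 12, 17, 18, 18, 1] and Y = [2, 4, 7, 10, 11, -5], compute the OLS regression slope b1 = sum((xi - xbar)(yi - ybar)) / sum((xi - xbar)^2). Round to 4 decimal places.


First compute the means: xbar = 12.1667, ybar = 4.8333.
Then S_xx = sum((xi - xbar)^2) = 242.8333.
S_xy = sum((xi - xbar)(yi - ybar)) = 201.1667.
b1 = S_xy / S_xx = 201.1667 / 242.8333 = 0.8284.

0.8284


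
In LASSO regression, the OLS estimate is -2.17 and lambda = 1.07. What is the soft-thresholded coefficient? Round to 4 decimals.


|beta_OLS| = 2.17.
lambda = 1.07.
Since |beta| > lambda, coefficient = sign(beta)*(|beta| - lambda) = -1.1000.
Result = -1.1000.

-1.1000


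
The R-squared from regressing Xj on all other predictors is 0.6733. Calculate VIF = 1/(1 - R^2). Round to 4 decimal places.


VIF = 1 / (1 - 0.6733).
= 1 / 0.3267 = 3.0609.

3.0609


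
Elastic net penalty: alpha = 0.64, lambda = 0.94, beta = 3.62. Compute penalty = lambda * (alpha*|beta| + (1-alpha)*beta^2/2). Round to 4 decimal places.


L1 component = 0.64 * |3.62| = 2.3168.
L2 component = 0.36 * 3.62^2 / 2 = 2.3588.
Penalty = 0.94 * (2.3168 + 2.3588) = 0.94 * 4.6756 = 4.3951.

4.3951


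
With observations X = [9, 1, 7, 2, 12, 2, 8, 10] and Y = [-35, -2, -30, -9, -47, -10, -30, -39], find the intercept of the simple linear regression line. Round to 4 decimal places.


First find the slope: b1 = -3.8667.
Means: xbar = 6.3750, ybar = -25.2500.
b0 = ybar - b1 * xbar = -25.2500 - -3.8667 * 6.3750 = -0.6000.

-0.6000
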